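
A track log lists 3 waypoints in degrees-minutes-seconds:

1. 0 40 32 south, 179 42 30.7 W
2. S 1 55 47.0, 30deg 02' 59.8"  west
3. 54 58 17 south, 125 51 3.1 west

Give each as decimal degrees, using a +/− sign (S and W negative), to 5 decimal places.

Point 1:
  Latitude: 0 + 40/60 + 32/3600 = 0.675556
  S ⇒ negate
  λ: 42′ + 30.7″ = 42.51167′; 179 + 42.51167/60 = 179.708528
  W → negative
Point 2:
  Lat: 55′ + 47″ = 55.78333′; 1 + 55.78333/60 = 1.929722
  hemisphere S, so the sign is −
  λ: 30 + 2/60 + 59.8/3600 = 30.049944
  W ⇒ negate
Point 3:
  Latitude: 54 + 58/60 + 17/3600 = 54.971389
  S → negative
  Lon: 125° + 51/60 + 3.1/3600 = 125 + 0.850000 + 0.000861 = 125.850861
  W → negative

1. -0.67556, -179.70853
2. -1.92972, -30.04994
3. -54.97139, -125.85086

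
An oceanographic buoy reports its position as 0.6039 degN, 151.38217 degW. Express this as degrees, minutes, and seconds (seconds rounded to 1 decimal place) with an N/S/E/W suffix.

0°36′14.0″ N, 151°22′55.8″ W

Latitude: 0.603900° → 36.23400′; 0.23400 × 60 = 14.040″
λ: whole degrees 151; 22.93020′ → 22′ and 55.812″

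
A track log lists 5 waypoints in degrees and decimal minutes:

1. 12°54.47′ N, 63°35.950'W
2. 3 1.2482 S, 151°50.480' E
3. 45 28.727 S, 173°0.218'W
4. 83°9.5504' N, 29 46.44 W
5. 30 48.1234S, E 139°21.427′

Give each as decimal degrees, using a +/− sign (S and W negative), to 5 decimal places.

1. 12.90783, -63.59917
2. -3.02080, 151.84133
3. -45.47878, -173.00363
4. 83.15917, -29.77400
5. -30.80206, 139.35712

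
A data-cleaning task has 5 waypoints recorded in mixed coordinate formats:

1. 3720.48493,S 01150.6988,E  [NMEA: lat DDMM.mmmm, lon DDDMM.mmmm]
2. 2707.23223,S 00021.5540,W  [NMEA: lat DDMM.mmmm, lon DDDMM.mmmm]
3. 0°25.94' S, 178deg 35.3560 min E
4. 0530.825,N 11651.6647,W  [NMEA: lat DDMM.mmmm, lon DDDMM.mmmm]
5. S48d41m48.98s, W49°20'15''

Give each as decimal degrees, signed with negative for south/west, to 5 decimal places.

Point 1:
  Lat: degrees = first 2 digits = 37, minutes = 20.48493; 37 + 20.48493/60 = 37.341416
  hemisphere S, so the sign is −
  Lon: degrees = first 3 digits = 11, minutes = 50.6988; 11 + 50.6988/60 = 11.844980
  E ⇒ keep positive
Point 2:
  φ: split at 2 digits → 27° and 7.23223′; 27 + 7.23223/60 = 27.120537
  S ⇒ negate
  λ: split at 3 digits → 000° and 21.554′; 0 + 21.554/60 = 0.359233
  hemisphere W, so the sign is −
Point 3:
  Lat: 0 + 25.94/60 = 0.432333
  S → negative
  λ: 35.356′ = 0.589267°; total 178.589267
  E ⇒ keep positive
Point 4:
  Lat: split at 2 digits → 05° and 30.825′; 5 + 30.825/60 = 5.513750
  N ⇒ keep positive
  Lon: degrees = first 3 digits = 116, minutes = 51.6647; 116 + 51.6647/60 = 116.861078
  W → negative
Point 5:
  Latitude: 48 + 41/60 + 48.98/3600 = 48.696939
  S → negative
  Longitude: 49 + 20/60 + 15/3600 = 49.337500
  W ⇒ negate

1. -37.34142, 11.84498
2. -27.12054, -0.35923
3. -0.43233, 178.58927
4. 5.51375, -116.86108
5. -48.69694, -49.33750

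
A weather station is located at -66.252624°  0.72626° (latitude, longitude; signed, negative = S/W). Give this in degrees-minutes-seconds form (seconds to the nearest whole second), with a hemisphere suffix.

Latitude is negative → S; |value| = 66.252624
Lat: whole degrees 66; 15.15744′ → 15′ and 9.45″
λ: 0.726260 × 60 = 43.57560′ → 43′, remainder × 60 = 34.54″

66°15′9″ S, 0°43′35″ E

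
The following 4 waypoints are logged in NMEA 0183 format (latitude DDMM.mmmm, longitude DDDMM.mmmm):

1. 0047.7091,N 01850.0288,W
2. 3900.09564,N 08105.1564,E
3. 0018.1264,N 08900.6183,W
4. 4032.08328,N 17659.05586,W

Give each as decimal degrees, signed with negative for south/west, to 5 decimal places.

1. 0.79515, -18.83381
2. 39.00159, 81.08594
3. 0.30211, -89.01031
4. 40.53472, -176.98426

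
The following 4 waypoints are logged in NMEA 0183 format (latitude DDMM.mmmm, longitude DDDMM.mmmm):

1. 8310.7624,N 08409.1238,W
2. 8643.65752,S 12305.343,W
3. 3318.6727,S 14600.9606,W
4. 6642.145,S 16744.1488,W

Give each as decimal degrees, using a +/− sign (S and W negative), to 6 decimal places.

Point 1:
  Latitude: degrees = first 2 digits = 83, minutes = 10.7624; 83 + 10.7624/60 = 83.1793733
  N → positive
  Longitude: split at 3 digits → 084° and 9.1238′; 84 + 9.1238/60 = 84.1520633
  W → negative
Point 2:
  φ: degrees = first 2 digits = 86, minutes = 43.65752; 86 + 43.65752/60 = 86.7276253
  S → negative
  Longitude: degrees = first 3 digits = 123, minutes = 5.343; 123 + 5.343/60 = 123.0890500
  hemisphere W, so the sign is −
Point 3:
  Lat: degrees = first 2 digits = 33, minutes = 18.6727; 33 + 18.6727/60 = 33.3112117
  S → negative
  λ: degrees = first 3 digits = 146, minutes = 0.9606; 146 + 0.9606/60 = 146.0160100
  W ⇒ negate
Point 4:
  Lat: split at 2 digits → 66° and 42.145′; 66 + 42.145/60 = 66.7024167
  S ⇒ negate
  λ: degrees = first 3 digits = 167, minutes = 44.1488; 167 + 44.1488/60 = 167.7358133
  hemisphere W, so the sign is −

1. 83.179373, -84.152063
2. -86.727625, -123.089050
3. -33.311212, -146.016010
4. -66.702417, -167.735813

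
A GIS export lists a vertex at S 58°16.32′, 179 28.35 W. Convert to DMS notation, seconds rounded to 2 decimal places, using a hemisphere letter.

Lat: fractional minutes 0.32000 × 60 = 19.2000″
Longitude: fractional minutes 0.35000 × 60 = 21.0000″

58°16′19.20″ S, 179°28′21.00″ W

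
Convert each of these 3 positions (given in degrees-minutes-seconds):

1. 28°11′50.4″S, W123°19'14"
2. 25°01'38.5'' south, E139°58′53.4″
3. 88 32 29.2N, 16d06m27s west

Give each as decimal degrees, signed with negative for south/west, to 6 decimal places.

Point 1:
  Latitude: 28 + 11/60 + 50.4/3600 = 28.1973333
  S → negative
  Lon: 123 + 19/60 + 14/3600 = 123.3205556
  W → negative
Point 2:
  Latitude: 25° + 1/60 + 38.5/3600 = 25 + 0.016667 + 0.010694 = 25.0273611
  S ⇒ negate
  λ: 139 + 58/60 + 53.4/3600 = 139.9815000
  E → positive
Point 3:
  φ: 88 + 32/60 + 29.2/3600 = 88.5414444
  N ⇒ keep positive
  Lon: 16 + 6/60 + 27/3600 = 16.1075000
  W → negative

1. -28.197333, -123.320556
2. -25.027361, 139.981500
3. 88.541444, -16.107500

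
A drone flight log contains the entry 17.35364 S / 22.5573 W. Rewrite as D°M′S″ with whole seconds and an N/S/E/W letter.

Lat: 0.353640 × 60 = 21.21840′ → 21′, remainder × 60 = 13.10″
Lon: 0.557300° → 33.43800′; 0.43800 × 60 = 26.28″

17°21′13″ S, 22°33′26″ W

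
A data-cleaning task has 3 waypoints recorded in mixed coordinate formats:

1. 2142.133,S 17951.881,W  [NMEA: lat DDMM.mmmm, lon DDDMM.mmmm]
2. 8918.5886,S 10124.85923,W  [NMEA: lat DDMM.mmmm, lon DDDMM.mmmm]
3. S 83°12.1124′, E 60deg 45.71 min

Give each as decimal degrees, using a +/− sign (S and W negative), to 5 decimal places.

1. -21.70222, -179.86468
2. -89.30981, -101.41432
3. -83.20187, 60.76183

Point 1:
  Latitude: degrees = first 2 digits = 21, minutes = 42.133; 21 + 42.133/60 = 21.702217
  S → negative
  λ: degrees = first 3 digits = 179, minutes = 51.881; 179 + 51.881/60 = 179.864683
  W ⇒ negate
Point 2:
  Latitude: degrees = first 2 digits = 89, minutes = 18.5886; 89 + 18.5886/60 = 89.309810
  S ⇒ negate
  Longitude: split at 3 digits → 101° and 24.85923′; 101 + 24.85923/60 = 101.414321
  hemisphere W, so the sign is −
Point 3:
  Lat: 83 + 12.1124/60 = 83.201873
  S → negative
  Longitude: 45.71′ = 0.761833°; total 60.761833
  E ⇒ keep positive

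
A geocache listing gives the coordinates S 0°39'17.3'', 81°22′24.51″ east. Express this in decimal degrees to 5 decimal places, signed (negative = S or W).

-0.65481, 81.37348

Latitude: 0° + 39/60 + 17.3/3600 = 0 + 0.650000 + 0.004806 = 0.654806
S → negative
Lon: 81° + 22/60 + 24.51/3600 = 81 + 0.366667 + 0.006808 = 81.373475
E ⇒ keep positive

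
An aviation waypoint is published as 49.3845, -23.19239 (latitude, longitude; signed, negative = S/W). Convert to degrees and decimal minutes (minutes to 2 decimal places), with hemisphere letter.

49° 23.07′ N, 23° 11.54′ W

Latitude: fractional part 0.384500 → 23.0700 minutes
Longitude is negative → W; |value| = 23.192390
Longitude: 23° + 0.192390 × 60 = 23° 11.5434′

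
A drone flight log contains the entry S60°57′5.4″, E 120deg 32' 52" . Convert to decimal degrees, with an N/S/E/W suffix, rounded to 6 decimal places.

Latitude: 57′ + 5.4″ = 57.09000′; 60 + 57.09000/60 = 60.9515000
Longitude: 120 + 32/60 + 52/3600 = 120.5477778

60.951500° S, 120.547778° E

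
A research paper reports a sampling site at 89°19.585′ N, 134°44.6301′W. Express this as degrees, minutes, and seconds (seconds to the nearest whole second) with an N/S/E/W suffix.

Latitude: fractional minutes 0.58500 × 60 = 35.10″
Lon: 44.63010′ → 44′ and 0.63010 × 60 = 37.81″

89°19′35″ N, 134°44′38″ W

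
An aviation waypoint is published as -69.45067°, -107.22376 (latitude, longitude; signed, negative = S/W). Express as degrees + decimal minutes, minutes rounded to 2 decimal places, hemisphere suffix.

69° 27.04′ S, 107° 13.43′ W

Latitude is negative → S; |value| = 69.450670
Latitude: minutes = (69.450670 − 69) × 60 = 27.0402
Longitude is negative → W; |value| = 107.223760
Longitude: minutes = (107.223760 − 107) × 60 = 13.4256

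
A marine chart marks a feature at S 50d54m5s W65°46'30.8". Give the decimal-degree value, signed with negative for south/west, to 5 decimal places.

Lat: 50 + 54/60 + 5/3600 = 50.901389
hemisphere S, so the sign is −
Longitude: 65° + 46/60 + 30.8/3600 = 65 + 0.766667 + 0.008556 = 65.775222
W ⇒ negate

-50.90139, -65.77522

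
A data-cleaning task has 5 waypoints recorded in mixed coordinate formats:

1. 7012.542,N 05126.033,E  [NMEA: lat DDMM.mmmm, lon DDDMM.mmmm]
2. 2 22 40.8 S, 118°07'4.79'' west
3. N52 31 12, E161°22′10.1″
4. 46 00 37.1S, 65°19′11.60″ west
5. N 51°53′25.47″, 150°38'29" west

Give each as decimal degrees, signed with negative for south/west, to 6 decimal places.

1. 70.209033, 51.433883
2. -2.378000, -118.117997
3. 52.520000, 161.369472
4. -46.010306, -65.319889
5. 51.890408, -150.641389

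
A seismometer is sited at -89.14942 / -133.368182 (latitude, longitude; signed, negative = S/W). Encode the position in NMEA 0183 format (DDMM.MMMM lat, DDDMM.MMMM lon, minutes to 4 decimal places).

8908.9652,S / 13322.0909,W

Latitude is negative → S; |value| = 89.149420
Latitude: minutes = (89.149420 − 89) × 60 = 8.965200
Longitude is negative → W; |value| = 133.368182
Longitude: minutes = (133.368182 − 133) × 60 = 22.090920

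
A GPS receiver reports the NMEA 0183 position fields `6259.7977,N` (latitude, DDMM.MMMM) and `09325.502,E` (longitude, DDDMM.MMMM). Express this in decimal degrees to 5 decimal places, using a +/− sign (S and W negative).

Lat: split at 2 digits → 62° and 59.7977′; 62 + 59.7977/60 = 62.996628
N → positive
λ: degrees = first 3 digits = 93, minutes = 25.502; 93 + 25.502/60 = 93.425033
E ⇒ keep positive

62.99663, 93.42503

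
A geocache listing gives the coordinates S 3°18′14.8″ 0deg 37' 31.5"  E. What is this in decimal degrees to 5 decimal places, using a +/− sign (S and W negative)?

Latitude: 3° + 18/60 + 14.8/3600 = 3 + 0.300000 + 0.004111 = 3.304111
S ⇒ negate
Longitude: 0 + 37/60 + 31.5/3600 = 0.625417
E → positive

-3.30411, 0.62542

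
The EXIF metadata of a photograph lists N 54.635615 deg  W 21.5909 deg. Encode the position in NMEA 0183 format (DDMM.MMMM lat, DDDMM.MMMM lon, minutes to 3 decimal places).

φ: minutes = (54.635615 − 54) × 60 = 38.13690
λ: 21° + 0.590900 × 60 = 21° 35.45400′

5438.137,N / 02135.454,W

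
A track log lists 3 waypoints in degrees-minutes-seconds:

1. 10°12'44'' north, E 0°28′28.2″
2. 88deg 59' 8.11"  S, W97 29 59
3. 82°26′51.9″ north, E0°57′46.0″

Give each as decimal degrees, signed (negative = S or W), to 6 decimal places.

Point 1:
  φ: 12′ + 44″ = 12.73333′; 10 + 12.73333/60 = 10.2122222
  N ⇒ keep positive
  Lon: 0 + 28/60 + 28.2/3600 = 0.4745000
  E → positive
Point 2:
  Lat: 88 + 59/60 + 8.11/3600 = 88.9855861
  S ⇒ negate
  λ: 97° + 29/60 + 59/3600 = 97 + 0.483333 + 0.016389 = 97.4997222
  hemisphere W, so the sign is −
Point 3:
  Lat: 82 + 26/60 + 51.9/3600 = 82.4477500
  N ⇒ keep positive
  Lon: 57′ + 46″ = 57.76667′; 0 + 57.76667/60 = 0.9627778
  E → positive

1. 10.212222, 0.474500
2. -88.985586, -97.499722
3. 82.447750, 0.962778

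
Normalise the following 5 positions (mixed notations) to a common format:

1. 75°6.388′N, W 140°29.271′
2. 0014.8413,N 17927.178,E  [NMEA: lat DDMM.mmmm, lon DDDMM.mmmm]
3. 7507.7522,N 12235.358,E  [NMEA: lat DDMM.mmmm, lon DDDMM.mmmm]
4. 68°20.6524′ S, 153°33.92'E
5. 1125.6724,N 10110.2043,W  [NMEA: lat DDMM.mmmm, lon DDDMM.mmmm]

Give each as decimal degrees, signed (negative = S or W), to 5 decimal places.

Point 1:
  φ: 75 + 6.388/60 = 75.106467
  N ⇒ keep positive
  Longitude: 29.271′ = 0.487850°; total 140.487850
  hemisphere W, so the sign is −
Point 2:
  φ: degrees = first 2 digits = 0, minutes = 14.8413; 0 + 14.8413/60 = 0.247355
  N → positive
  λ: degrees = first 3 digits = 179, minutes = 27.178; 179 + 27.178/60 = 179.452967
  E → positive
Point 3:
  φ: split at 2 digits → 75° and 7.7522′; 75 + 7.7522/60 = 75.129203
  N ⇒ keep positive
  Longitude: split at 3 digits → 122° and 35.358′; 122 + 35.358/60 = 122.589300
  E ⇒ keep positive
Point 4:
  Lat: 20.6524′ = 0.344207°; total 68.344207
  S ⇒ negate
  Lon: 33.92′ = 0.565333°; total 153.565333
  E ⇒ keep positive
Point 5:
  Lat: degrees = first 2 digits = 11, minutes = 25.6724; 11 + 25.6724/60 = 11.427873
  N → positive
  Longitude: split at 3 digits → 101° and 10.2043′; 101 + 10.2043/60 = 101.170072
  hemisphere W, so the sign is −

1. 75.10647, -140.48785
2. 0.24736, 179.45297
3. 75.12920, 122.58930
4. -68.34421, 153.56533
5. 11.42787, -101.17007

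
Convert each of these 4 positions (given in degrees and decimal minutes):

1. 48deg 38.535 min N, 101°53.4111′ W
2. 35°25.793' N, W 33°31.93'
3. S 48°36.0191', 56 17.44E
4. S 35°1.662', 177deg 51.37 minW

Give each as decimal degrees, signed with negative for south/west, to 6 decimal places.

Point 1:
  φ: 48 + 38.535/60 = 48.6422500
  N → positive
  λ: 53.4111′ = 0.890185°; total 101.8901850
  W ⇒ negate
Point 2:
  Latitude: 35 + 25.793/60 = 35.4298833
  N → positive
  Lon: 31.93′ = 0.532167°; total 33.5321667
  W → negative
Point 3:
  Latitude: 36.0191′ = 0.600318°; total 48.6003183
  S → negative
  Longitude: 17.44′ = 0.290667°; total 56.2906667
  E → positive
Point 4:
  φ: 35 + 1.662/60 = 35.0277000
  hemisphere S, so the sign is −
  Longitude: 177 + 51.37/60 = 177.8561667
  W ⇒ negate

1. 48.642250, -101.890185
2. 35.429883, -33.532167
3. -48.600318, 56.290667
4. -35.027700, -177.856167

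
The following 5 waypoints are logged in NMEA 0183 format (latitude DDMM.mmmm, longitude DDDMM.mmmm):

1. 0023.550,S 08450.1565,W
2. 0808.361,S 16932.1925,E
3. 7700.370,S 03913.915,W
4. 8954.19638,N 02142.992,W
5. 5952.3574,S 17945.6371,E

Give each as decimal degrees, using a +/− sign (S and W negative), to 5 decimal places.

1. -0.39250, -84.83594
2. -8.13935, 169.53654
3. -77.00617, -39.23192
4. 89.90327, -21.71653
5. -59.87262, 179.76062

Point 1:
  φ: degrees = first 2 digits = 0, minutes = 23.55; 0 + 23.55/60 = 0.392500
  S → negative
  Longitude: degrees = first 3 digits = 84, minutes = 50.1565; 84 + 50.1565/60 = 84.835942
  W → negative
Point 2:
  φ: split at 2 digits → 08° and 8.361′; 8 + 8.361/60 = 8.139350
  S ⇒ negate
  Longitude: degrees = first 3 digits = 169, minutes = 32.1925; 169 + 32.1925/60 = 169.536542
  E ⇒ keep positive
Point 3:
  Latitude: split at 2 digits → 77° and 0.37′; 77 + 0.37/60 = 77.006167
  hemisphere S, so the sign is −
  Longitude: split at 3 digits → 039° and 13.915′; 39 + 13.915/60 = 39.231917
  hemisphere W, so the sign is −
Point 4:
  φ: split at 2 digits → 89° and 54.19638′; 89 + 54.19638/60 = 89.903273
  N ⇒ keep positive
  λ: degrees = first 3 digits = 21, minutes = 42.992; 21 + 42.992/60 = 21.716533
  W ⇒ negate
Point 5:
  φ: degrees = first 2 digits = 59, minutes = 52.3574; 59 + 52.3574/60 = 59.872623
  hemisphere S, so the sign is −
  λ: degrees = first 3 digits = 179, minutes = 45.6371; 179 + 45.6371/60 = 179.760618
  E ⇒ keep positive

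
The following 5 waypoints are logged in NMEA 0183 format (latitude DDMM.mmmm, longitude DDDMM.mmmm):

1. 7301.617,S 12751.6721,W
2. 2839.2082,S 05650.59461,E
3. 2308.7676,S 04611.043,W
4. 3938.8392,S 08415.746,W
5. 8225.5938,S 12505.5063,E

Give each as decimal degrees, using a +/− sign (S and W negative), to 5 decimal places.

1. -73.02695, -127.86120
2. -28.65347, 56.84324
3. -23.14613, -46.18405
4. -39.64732, -84.26243
5. -82.42656, 125.09177

Point 1:
  φ: split at 2 digits → 73° and 1.617′; 73 + 1.617/60 = 73.026950
  hemisphere S, so the sign is −
  Lon: split at 3 digits → 127° and 51.6721′; 127 + 51.6721/60 = 127.861202
  hemisphere W, so the sign is −
Point 2:
  Latitude: split at 2 digits → 28° and 39.2082′; 28 + 39.2082/60 = 28.653470
  S → negative
  Lon: degrees = first 3 digits = 56, minutes = 50.59461; 56 + 50.59461/60 = 56.843244
  E ⇒ keep positive
Point 3:
  φ: split at 2 digits → 23° and 8.7676′; 23 + 8.7676/60 = 23.146127
  hemisphere S, so the sign is −
  Lon: split at 3 digits → 046° and 11.043′; 46 + 11.043/60 = 46.184050
  hemisphere W, so the sign is −
Point 4:
  Lat: degrees = first 2 digits = 39, minutes = 38.8392; 39 + 38.8392/60 = 39.647320
  S → negative
  Longitude: split at 3 digits → 084° and 15.746′; 84 + 15.746/60 = 84.262433
  W → negative
Point 5:
  φ: degrees = first 2 digits = 82, minutes = 25.5938; 82 + 25.5938/60 = 82.426563
  hemisphere S, so the sign is −
  Lon: split at 3 digits → 125° and 5.5063′; 125 + 5.5063/60 = 125.091772
  E ⇒ keep positive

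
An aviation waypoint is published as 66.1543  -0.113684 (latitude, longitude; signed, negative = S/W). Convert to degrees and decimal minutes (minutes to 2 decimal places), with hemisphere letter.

66° 9.26′ N, 0° 6.82′ W

Latitude: minutes = (66.154300 − 66) × 60 = 9.2580
Longitude is negative → W; |value| = 0.113684
Longitude: fractional part 0.113684 → 6.8210 minutes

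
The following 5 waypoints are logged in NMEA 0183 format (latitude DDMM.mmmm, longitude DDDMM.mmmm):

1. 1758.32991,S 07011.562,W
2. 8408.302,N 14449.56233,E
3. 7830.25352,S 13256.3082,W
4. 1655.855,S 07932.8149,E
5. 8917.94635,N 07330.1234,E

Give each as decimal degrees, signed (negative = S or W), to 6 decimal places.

Point 1:
  Latitude: degrees = first 2 digits = 17, minutes = 58.32991; 17 + 58.32991/60 = 17.9721652
  S → negative
  λ: degrees = first 3 digits = 70, minutes = 11.562; 70 + 11.562/60 = 70.1927000
  W ⇒ negate
Point 2:
  Latitude: degrees = first 2 digits = 84, minutes = 8.302; 84 + 8.302/60 = 84.1383667
  N → positive
  λ: degrees = first 3 digits = 144, minutes = 49.56233; 144 + 49.56233/60 = 144.8260388
  E → positive
Point 3:
  Latitude: degrees = first 2 digits = 78, minutes = 30.25352; 78 + 30.25352/60 = 78.5042253
  S → negative
  λ: degrees = first 3 digits = 132, minutes = 56.3082; 132 + 56.3082/60 = 132.9384700
  W → negative
Point 4:
  Latitude: degrees = first 2 digits = 16, minutes = 55.855; 16 + 55.855/60 = 16.9309167
  hemisphere S, so the sign is −
  λ: degrees = first 3 digits = 79, minutes = 32.8149; 79 + 32.8149/60 = 79.5469150
  E ⇒ keep positive
Point 5:
  Latitude: split at 2 digits → 89° and 17.94635′; 89 + 17.94635/60 = 89.2991058
  N ⇒ keep positive
  Lon: degrees = first 3 digits = 73, minutes = 30.1234; 73 + 30.1234/60 = 73.5020567
  E → positive

1. -17.972165, -70.192700
2. 84.138367, 144.826039
3. -78.504225, -132.938470
4. -16.930917, 79.546915
5. 89.299106, 73.502057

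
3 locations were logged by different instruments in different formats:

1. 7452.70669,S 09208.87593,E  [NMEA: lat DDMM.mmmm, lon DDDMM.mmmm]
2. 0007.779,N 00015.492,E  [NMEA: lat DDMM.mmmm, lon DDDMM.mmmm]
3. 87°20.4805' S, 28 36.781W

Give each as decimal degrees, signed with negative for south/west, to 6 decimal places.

1. -74.878445, 92.147932
2. 0.129650, 0.258200
3. -87.341342, -28.613017

Point 1:
  Lat: degrees = first 2 digits = 74, minutes = 52.70669; 74 + 52.70669/60 = 74.8784448
  S → negative
  Longitude: degrees = first 3 digits = 92, minutes = 8.87593; 92 + 8.87593/60 = 92.1479322
  E ⇒ keep positive
Point 2:
  Latitude: degrees = first 2 digits = 0, minutes = 7.779; 0 + 7.779/60 = 0.1296500
  N ⇒ keep positive
  Lon: split at 3 digits → 000° and 15.492′; 0 + 15.492/60 = 0.2582000
  E → positive
Point 3:
  φ: 20.4805′ = 0.341342°; total 87.3413417
  hemisphere S, so the sign is −
  λ: 28 + 36.781/60 = 28.6130167
  W → negative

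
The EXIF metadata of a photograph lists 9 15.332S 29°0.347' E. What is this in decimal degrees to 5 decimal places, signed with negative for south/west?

-9.25553, 29.00578

Lat: 15.332′ = 0.255533°; total 9.255533
S ⇒ negate
Lon: 29 + 0.347/60 = 29.005783
E → positive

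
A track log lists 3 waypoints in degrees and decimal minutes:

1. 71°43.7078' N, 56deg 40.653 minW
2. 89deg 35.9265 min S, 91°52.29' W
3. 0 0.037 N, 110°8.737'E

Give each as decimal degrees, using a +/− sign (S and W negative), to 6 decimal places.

1. 71.728463, -56.677550
2. -89.598775, -91.871500
3. 0.000617, 110.145617

Point 1:
  Lat: 43.7078′ = 0.728463°; total 71.7284633
  N → positive
  λ: 40.653′ = 0.677550°; total 56.6775500
  hemisphere W, so the sign is −
Point 2:
  Lat: 35.9265′ = 0.598775°; total 89.5987750
  S ⇒ negate
  Longitude: 91 + 52.29/60 = 91.8715000
  W ⇒ negate
Point 3:
  Lat: 0.037′ = 0.000617°; total 0.0006167
  N → positive
  Lon: 110 + 8.737/60 = 110.1456167
  E → positive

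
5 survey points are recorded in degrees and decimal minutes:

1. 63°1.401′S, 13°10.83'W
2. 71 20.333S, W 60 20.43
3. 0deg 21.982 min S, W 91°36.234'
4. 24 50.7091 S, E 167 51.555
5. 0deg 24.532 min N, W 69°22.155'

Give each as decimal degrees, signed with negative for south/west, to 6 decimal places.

1. -63.023350, -13.180500
2. -71.338883, -60.340500
3. -0.366367, -91.603900
4. -24.845152, 167.859250
5. 0.408867, -69.369250

Point 1:
  φ: 63 + 1.401/60 = 63.0233500
  S → negative
  Longitude: 13 + 10.83/60 = 13.1805000
  hemisphere W, so the sign is −
Point 2:
  Lat: 20.333′ = 0.338883°; total 71.3388833
  S ⇒ negate
  Longitude: 60 + 20.43/60 = 60.3405000
  W → negative
Point 3:
  Lat: 0 + 21.982/60 = 0.3663667
  S ⇒ negate
  Lon: 36.234′ = 0.603900°; total 91.6039000
  W → negative
Point 4:
  Latitude: 50.7091′ = 0.845152°; total 24.8451517
  S → negative
  Longitude: 51.555′ = 0.859250°; total 167.8592500
  E → positive
Point 5:
  Lat: 24.532′ = 0.408867°; total 0.4088667
  N → positive
  λ: 22.155′ = 0.369250°; total 69.3692500
  hemisphere W, so the sign is −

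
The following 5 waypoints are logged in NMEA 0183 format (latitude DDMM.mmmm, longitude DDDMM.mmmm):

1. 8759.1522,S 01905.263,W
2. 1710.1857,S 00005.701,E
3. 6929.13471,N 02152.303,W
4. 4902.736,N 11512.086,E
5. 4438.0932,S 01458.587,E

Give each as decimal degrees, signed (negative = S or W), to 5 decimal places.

1. -87.98587, -19.08772
2. -17.16976, 0.09502
3. 69.48558, -21.87172
4. 49.04560, 115.20143
5. -44.63489, 14.97645

Point 1:
  Latitude: degrees = first 2 digits = 87, minutes = 59.1522; 87 + 59.1522/60 = 87.985870
  S → negative
  Lon: degrees = first 3 digits = 19, minutes = 5.263; 19 + 5.263/60 = 19.087717
  hemisphere W, so the sign is −
Point 2:
  Lat: degrees = first 2 digits = 17, minutes = 10.1857; 17 + 10.1857/60 = 17.169762
  S ⇒ negate
  Lon: split at 3 digits → 000° and 5.701′; 0 + 5.701/60 = 0.095017
  E ⇒ keep positive
Point 3:
  Latitude: degrees = first 2 digits = 69, minutes = 29.13471; 69 + 29.13471/60 = 69.485579
  N ⇒ keep positive
  Lon: degrees = first 3 digits = 21, minutes = 52.303; 21 + 52.303/60 = 21.871717
  hemisphere W, so the sign is −
Point 4:
  Lat: degrees = first 2 digits = 49, minutes = 2.736; 49 + 2.736/60 = 49.045600
  N ⇒ keep positive
  Longitude: degrees = first 3 digits = 115, minutes = 12.086; 115 + 12.086/60 = 115.201433
  E ⇒ keep positive
Point 5:
  Latitude: degrees = first 2 digits = 44, minutes = 38.0932; 44 + 38.0932/60 = 44.634887
  S → negative
  λ: degrees = first 3 digits = 14, minutes = 58.587; 14 + 58.587/60 = 14.976450
  E ⇒ keep positive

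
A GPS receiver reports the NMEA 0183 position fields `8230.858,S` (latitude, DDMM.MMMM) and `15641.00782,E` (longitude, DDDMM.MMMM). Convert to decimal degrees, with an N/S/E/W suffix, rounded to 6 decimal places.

φ: split at 2 digits → 82° and 30.858′; 82 + 30.858/60 = 82.5143000
Lon: degrees = first 3 digits = 156, minutes = 41.00782; 156 + 41.00782/60 = 156.6834637

82.514300° S, 156.683464° E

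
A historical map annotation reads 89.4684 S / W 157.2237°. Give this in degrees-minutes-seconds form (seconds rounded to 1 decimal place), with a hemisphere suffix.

89°28′6.2″ S, 157°13′25.3″ W

φ: 0.468400 × 60 = 28.10400′ → 28′, remainder × 60 = 6.240″
λ: whole degrees 157; 13.42200′ → 13′ and 25.320″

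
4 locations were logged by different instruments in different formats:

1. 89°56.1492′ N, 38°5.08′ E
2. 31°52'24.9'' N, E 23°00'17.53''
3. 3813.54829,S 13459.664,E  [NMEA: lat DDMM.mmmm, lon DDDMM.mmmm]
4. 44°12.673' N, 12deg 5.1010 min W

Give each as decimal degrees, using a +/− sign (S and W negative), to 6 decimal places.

1. 89.935820, 38.084667
2. 31.873583, 23.004869
3. -38.225805, 134.994400
4. 44.211217, -12.085017

Point 1:
  φ: 89 + 56.1492/60 = 89.9358200
  N ⇒ keep positive
  Longitude: 38 + 5.08/60 = 38.0846667
  E ⇒ keep positive
Point 2:
  φ: 31 + 52/60 + 24.9/3600 = 31.8735833
  N → positive
  Longitude: 23 + 0/60 + 17.53/3600 = 23.0048694
  E → positive
Point 3:
  Latitude: degrees = first 2 digits = 38, minutes = 13.54829; 38 + 13.54829/60 = 38.2258048
  S → negative
  Longitude: degrees = first 3 digits = 134, minutes = 59.664; 134 + 59.664/60 = 134.9944000
  E ⇒ keep positive
Point 4:
  φ: 44 + 12.673/60 = 44.2112167
  N ⇒ keep positive
  Lon: 12 + 5.101/60 = 12.0850167
  W → negative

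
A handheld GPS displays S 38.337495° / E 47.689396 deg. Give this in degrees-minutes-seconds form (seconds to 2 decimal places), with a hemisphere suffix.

Latitude: 0.337495° → 20.24970′; 0.24970 × 60 = 14.9820″
λ: 0.689396 × 60 = 41.36376′ → 41′, remainder × 60 = 21.8256″

38°20′14.98″ S, 47°41′21.83″ E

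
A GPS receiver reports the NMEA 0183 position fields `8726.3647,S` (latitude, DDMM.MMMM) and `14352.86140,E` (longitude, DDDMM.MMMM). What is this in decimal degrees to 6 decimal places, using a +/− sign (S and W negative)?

Lat: degrees = first 2 digits = 87, minutes = 26.3647; 87 + 26.3647/60 = 87.4394117
hemisphere S, so the sign is −
Lon: degrees = first 3 digits = 143, minutes = 52.8614; 143 + 52.8614/60 = 143.8810233
E → positive

-87.439412, 143.881023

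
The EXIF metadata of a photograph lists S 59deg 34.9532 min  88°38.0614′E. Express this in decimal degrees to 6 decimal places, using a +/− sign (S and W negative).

-59.582553, 88.634357

Latitude: 59 + 34.9532/60 = 59.5825533
S → negative
λ: 38.0614′ = 0.634357°; total 88.6343567
E ⇒ keep positive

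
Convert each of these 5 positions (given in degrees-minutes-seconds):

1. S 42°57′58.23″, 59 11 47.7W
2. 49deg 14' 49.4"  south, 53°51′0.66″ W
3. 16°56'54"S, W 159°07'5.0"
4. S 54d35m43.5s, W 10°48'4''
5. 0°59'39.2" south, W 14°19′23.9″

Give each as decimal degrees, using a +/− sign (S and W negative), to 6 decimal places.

1. -42.966175, -59.196583
2. -49.247056, -53.850183
3. -16.948333, -159.118056
4. -54.595417, -10.801111
5. -0.994222, -14.323306

Point 1:
  φ: 42 + 57/60 + 58.23/3600 = 42.9661750
  S ⇒ negate
  Longitude: 59 + 11/60 + 47.7/3600 = 59.1965833
  hemisphere W, so the sign is −
Point 2:
  Lat: 49 + 14/60 + 49.4/3600 = 49.2470556
  S → negative
  Lon: 53 + 51/60 + 0.66/3600 = 53.8501833
  hemisphere W, so the sign is −
Point 3:
  Latitude: 56′ + 54″ = 56.90000′; 16 + 56.90000/60 = 16.9483333
  S ⇒ negate
  Longitude: 7′ + 5″ = 7.08333′; 159 + 7.08333/60 = 159.1180556
  hemisphere W, so the sign is −
Point 4:
  Lat: 54° + 35/60 + 43.5/3600 = 54 + 0.583333 + 0.012083 = 54.5954167
  hemisphere S, so the sign is −
  Lon: 10 + 48/60 + 4/3600 = 10.8011111
  W ⇒ negate
Point 5:
  φ: 0 + 59/60 + 39.2/3600 = 0.9942222
  S ⇒ negate
  Lon: 14° + 19/60 + 23.9/3600 = 14 + 0.316667 + 0.006639 = 14.3233056
  W → negative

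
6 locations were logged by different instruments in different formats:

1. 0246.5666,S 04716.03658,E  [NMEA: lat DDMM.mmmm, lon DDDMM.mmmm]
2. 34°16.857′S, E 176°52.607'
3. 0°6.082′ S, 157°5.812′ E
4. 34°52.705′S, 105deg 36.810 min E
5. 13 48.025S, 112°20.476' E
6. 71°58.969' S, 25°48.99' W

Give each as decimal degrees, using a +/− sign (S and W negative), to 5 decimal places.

1. -2.77611, 47.26728
2. -34.28095, 176.87678
3. -0.10137, 157.09687
4. -34.87842, 105.61350
5. -13.80042, 112.34127
6. -71.98282, -25.81650

Point 1:
  Latitude: split at 2 digits → 02° and 46.5666′; 2 + 46.5666/60 = 2.776110
  hemisphere S, so the sign is −
  Lon: degrees = first 3 digits = 47, minutes = 16.03658; 47 + 16.03658/60 = 47.267276
  E → positive
Point 2:
  Latitude: 34 + 16.857/60 = 34.280950
  S ⇒ negate
  Lon: 52.607′ = 0.876783°; total 176.876783
  E ⇒ keep positive
Point 3:
  φ: 0 + 6.082/60 = 0.101367
  hemisphere S, so the sign is −
  Longitude: 5.812′ = 0.096867°; total 157.096867
  E → positive
Point 4:
  Latitude: 52.705′ = 0.878417°; total 34.878417
  S → negative
  Lon: 36.81′ = 0.613500°; total 105.613500
  E ⇒ keep positive
Point 5:
  Lat: 13 + 48.025/60 = 13.800417
  S → negative
  Lon: 20.476′ = 0.341267°; total 112.341267
  E ⇒ keep positive
Point 6:
  φ: 71 + 58.969/60 = 71.982817
  S → negative
  λ: 48.99′ = 0.816500°; total 25.816500
  W → negative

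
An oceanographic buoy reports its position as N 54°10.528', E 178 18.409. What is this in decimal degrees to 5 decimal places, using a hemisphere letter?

54.17547° N, 178.30682° E

Latitude: 10.528′ = 0.175467°; total 54.175467
λ: 18.409′ = 0.306817°; total 178.306817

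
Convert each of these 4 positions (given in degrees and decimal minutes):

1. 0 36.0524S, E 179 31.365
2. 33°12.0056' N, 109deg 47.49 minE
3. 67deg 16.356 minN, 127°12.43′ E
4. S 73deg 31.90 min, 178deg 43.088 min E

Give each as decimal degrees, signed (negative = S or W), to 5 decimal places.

1. -0.60087, 179.52275
2. 33.20009, 109.79150
3. 67.27260, 127.20717
4. -73.53167, 178.71813

Point 1:
  Latitude: 0 + 36.0524/60 = 0.600873
  hemisphere S, so the sign is −
  λ: 31.365′ = 0.522750°; total 179.522750
  E → positive
Point 2:
  Lat: 33 + 12.0056/60 = 33.200093
  N → positive
  Lon: 47.49′ = 0.791500°; total 109.791500
  E → positive
Point 3:
  Latitude: 67 + 16.356/60 = 67.272600
  N → positive
  Lon: 127 + 12.43/60 = 127.207167
  E → positive
Point 4:
  φ: 31.9′ = 0.531667°; total 73.531667
  hemisphere S, so the sign is −
  Longitude: 178 + 43.088/60 = 178.718133
  E ⇒ keep positive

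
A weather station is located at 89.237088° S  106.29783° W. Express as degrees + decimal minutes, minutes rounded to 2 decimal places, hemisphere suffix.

89° 14.23′ S, 106° 17.87′ W

Lat: 89° + 0.237088 × 60 = 89° 14.2253′
λ: fractional part 0.297830 → 17.8698 minutes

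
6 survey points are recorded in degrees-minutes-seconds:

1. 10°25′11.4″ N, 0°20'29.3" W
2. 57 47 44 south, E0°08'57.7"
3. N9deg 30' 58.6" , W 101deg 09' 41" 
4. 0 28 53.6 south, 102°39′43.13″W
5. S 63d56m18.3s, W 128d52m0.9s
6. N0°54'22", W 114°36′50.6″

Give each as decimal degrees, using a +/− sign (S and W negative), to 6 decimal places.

Point 1:
  Lat: 10 + 25/60 + 11.4/3600 = 10.4198333
  N → positive
  λ: 20′ + 29.3″ = 20.48833′; 0 + 20.48833/60 = 0.3414722
  W → negative
Point 2:
  Latitude: 47′ + 44″ = 47.73333′; 57 + 47.73333/60 = 57.7955556
  hemisphere S, so the sign is −
  λ: 0 + 8/60 + 57.7/3600 = 0.1493611
  E ⇒ keep positive
Point 3:
  Latitude: 9° + 30/60 + 58.6/3600 = 9 + 0.500000 + 0.016278 = 9.5162778
  N → positive
  Lon: 101 + 9/60 + 41/3600 = 101.1613889
  hemisphere W, so the sign is −
Point 4:
  φ: 0 + 28/60 + 53.6/3600 = 0.4815556
  S → negative
  Lon: 102° + 39/60 + 43.13/3600 = 102 + 0.650000 + 0.011981 = 102.6619806
  hemisphere W, so the sign is −
Point 5:
  Lat: 63° + 56/60 + 18.3/3600 = 63 + 0.933333 + 0.005083 = 63.9384167
  hemisphere S, so the sign is −
  Lon: 52′ + 0.9″ = 52.01500′; 128 + 52.01500/60 = 128.8669167
  hemisphere W, so the sign is −
Point 6:
  Lat: 54′ + 22″ = 54.36667′; 0 + 54.36667/60 = 0.9061111
  N → positive
  λ: 36′ + 50.6″ = 36.84333′; 114 + 36.84333/60 = 114.6140556
  W ⇒ negate

1. 10.419833, -0.341472
2. -57.795556, 0.149361
3. 9.516278, -101.161389
4. -0.481556, -102.661981
5. -63.938417, -128.866917
6. 0.906111, -114.614056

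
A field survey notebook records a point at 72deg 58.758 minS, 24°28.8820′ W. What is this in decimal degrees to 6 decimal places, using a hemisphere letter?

Lat: 72 + 58.758/60 = 72.9793000
Longitude: 28.882′ = 0.481367°; total 24.4813667

72.979300° S, 24.481367° W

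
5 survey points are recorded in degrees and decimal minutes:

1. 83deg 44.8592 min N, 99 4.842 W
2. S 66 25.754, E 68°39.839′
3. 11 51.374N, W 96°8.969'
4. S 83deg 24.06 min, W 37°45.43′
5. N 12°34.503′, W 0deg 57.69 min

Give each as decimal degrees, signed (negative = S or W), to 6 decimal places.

1. 83.747653, -99.080700
2. -66.429233, 68.663983
3. 11.856233, -96.149483
4. -83.401000, -37.757167
5. 12.575050, -0.961500

Point 1:
  Lat: 83 + 44.8592/60 = 83.7476533
  N → positive
  Lon: 99 + 4.842/60 = 99.0807000
  W → negative
Point 2:
  Latitude: 66 + 25.754/60 = 66.4292333
  hemisphere S, so the sign is −
  Lon: 39.839′ = 0.663983°; total 68.6639833
  E ⇒ keep positive
Point 3:
  Latitude: 11 + 51.374/60 = 11.8562333
  N → positive
  λ: 8.969′ = 0.149483°; total 96.1494833
  W → negative
Point 4:
  Lat: 24.06′ = 0.401000°; total 83.4010000
  S → negative
  Lon: 45.43′ = 0.757167°; total 37.7571667
  hemisphere W, so the sign is −
Point 5:
  Latitude: 12 + 34.503/60 = 12.5750500
  N ⇒ keep positive
  Longitude: 0 + 57.69/60 = 0.9615000
  W → negative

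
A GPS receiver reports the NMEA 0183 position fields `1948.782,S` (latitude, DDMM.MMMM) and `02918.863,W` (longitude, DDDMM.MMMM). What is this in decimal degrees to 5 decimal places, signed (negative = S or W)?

-19.81303, -29.31438

Latitude: degrees = first 2 digits = 19, minutes = 48.782; 19 + 48.782/60 = 19.813033
S → negative
Lon: split at 3 digits → 029° and 18.863′; 29 + 18.863/60 = 29.314383
hemisphere W, so the sign is −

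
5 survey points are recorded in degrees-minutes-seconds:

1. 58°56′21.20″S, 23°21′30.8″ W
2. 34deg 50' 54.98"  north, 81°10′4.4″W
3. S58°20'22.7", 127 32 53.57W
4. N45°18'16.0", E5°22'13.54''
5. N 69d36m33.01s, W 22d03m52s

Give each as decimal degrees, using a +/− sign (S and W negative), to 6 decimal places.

1. -58.939222, -23.358556
2. 34.848606, -81.167889
3. -58.339639, -127.548214
4. 45.304444, 5.370428
5. 69.609169, -22.064444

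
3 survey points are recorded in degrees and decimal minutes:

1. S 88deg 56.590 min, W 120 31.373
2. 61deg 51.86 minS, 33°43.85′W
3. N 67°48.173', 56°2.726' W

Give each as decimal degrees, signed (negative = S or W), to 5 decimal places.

Point 1:
  φ: 56.59′ = 0.943167°; total 88.943167
  hemisphere S, so the sign is −
  Lon: 120 + 31.373/60 = 120.522883
  hemisphere W, so the sign is −
Point 2:
  Latitude: 61 + 51.86/60 = 61.864333
  S ⇒ negate
  λ: 33 + 43.85/60 = 33.730833
  hemisphere W, so the sign is −
Point 3:
  Latitude: 67 + 48.173/60 = 67.802883
  N ⇒ keep positive
  Lon: 56 + 2.726/60 = 56.045433
  hemisphere W, so the sign is −

1. -88.94317, -120.52288
2. -61.86433, -33.73083
3. 67.80288, -56.04543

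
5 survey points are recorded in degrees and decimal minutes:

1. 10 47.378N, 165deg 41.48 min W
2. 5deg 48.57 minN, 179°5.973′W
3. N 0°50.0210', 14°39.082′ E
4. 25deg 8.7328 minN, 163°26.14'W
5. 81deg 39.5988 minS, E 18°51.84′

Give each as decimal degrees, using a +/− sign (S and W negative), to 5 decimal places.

Point 1:
  φ: 47.378′ = 0.789633°; total 10.789633
  N ⇒ keep positive
  Longitude: 165 + 41.48/60 = 165.691333
  W → negative
Point 2:
  Latitude: 48.57′ = 0.809500°; total 5.809500
  N → positive
  Lon: 5.973′ = 0.099550°; total 179.099550
  hemisphere W, so the sign is −
Point 3:
  Latitude: 50.021′ = 0.833683°; total 0.833683
  N → positive
  Lon: 14 + 39.082/60 = 14.651367
  E ⇒ keep positive
Point 4:
  Latitude: 25 + 8.7328/60 = 25.145547
  N ⇒ keep positive
  Lon: 163 + 26.14/60 = 163.435667
  W ⇒ negate
Point 5:
  Latitude: 81 + 39.5988/60 = 81.659980
  S ⇒ negate
  Lon: 51.84′ = 0.864000°; total 18.864000
  E → positive

1. 10.78963, -165.69133
2. 5.80950, -179.09955
3. 0.83368, 14.65137
4. 25.14555, -163.43567
5. -81.65998, 18.86400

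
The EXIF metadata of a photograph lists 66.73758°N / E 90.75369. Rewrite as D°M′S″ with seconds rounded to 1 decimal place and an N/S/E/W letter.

Lat: 0.737580 × 60 = 44.25480′ → 44′, remainder × 60 = 15.288″
λ: 0.753690° → 45.22140′; 0.22140 × 60 = 13.284″

66°44′15.3″ N, 90°45′13.3″ E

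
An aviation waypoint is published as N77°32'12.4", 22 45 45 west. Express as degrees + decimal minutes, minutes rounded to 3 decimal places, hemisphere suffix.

φ: seconds/60 = 0.20667; minutes = 32 + 0.20667 = 32.20667
Longitude: seconds/60 = 0.75000; minutes = 45 + 0.75000 = 45.75000

77° 32.207′ N, 22° 45.750′ W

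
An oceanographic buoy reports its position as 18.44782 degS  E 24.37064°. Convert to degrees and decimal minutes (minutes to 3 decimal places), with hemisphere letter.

18° 26.869′ S, 24° 22.238′ E

Lat: minutes = (18.447820 − 18) × 60 = 26.86920
λ: fractional part 0.370640 → 22.23840 minutes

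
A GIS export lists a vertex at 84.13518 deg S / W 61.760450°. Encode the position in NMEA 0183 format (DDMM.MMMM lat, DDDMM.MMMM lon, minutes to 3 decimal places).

Latitude: minutes = (84.135180 − 84) × 60 = 8.11080
Lon: minutes = (61.760450 − 61) × 60 = 45.62700

8408.111,S / 06145.627,W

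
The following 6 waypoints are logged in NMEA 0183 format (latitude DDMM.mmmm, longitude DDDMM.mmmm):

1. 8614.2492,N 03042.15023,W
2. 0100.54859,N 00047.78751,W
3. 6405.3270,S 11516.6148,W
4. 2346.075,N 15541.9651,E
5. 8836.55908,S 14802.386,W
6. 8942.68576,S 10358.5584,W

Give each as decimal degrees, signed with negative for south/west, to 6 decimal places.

1. 86.237487, -30.702504
2. 1.009143, -0.796459
3. -64.088783, -115.276913
4. 23.767917, 155.699418
5. -88.609318, -148.039767
6. -89.711429, -103.975973

Point 1:
  Lat: degrees = first 2 digits = 86, minutes = 14.2492; 86 + 14.2492/60 = 86.2374867
  N → positive
  λ: split at 3 digits → 030° and 42.15023′; 30 + 42.15023/60 = 30.7025038
  W ⇒ negate
Point 2:
  Lat: degrees = first 2 digits = 1, minutes = 0.54859; 1 + 0.54859/60 = 1.0091432
  N → positive
  Lon: degrees = first 3 digits = 0, minutes = 47.78751; 0 + 47.78751/60 = 0.7964585
  W → negative
Point 3:
  φ: split at 2 digits → 64° and 5.327′; 64 + 5.327/60 = 64.0887833
  S → negative
  Lon: degrees = first 3 digits = 115, minutes = 16.6148; 115 + 16.6148/60 = 115.2769133
  hemisphere W, so the sign is −
Point 4:
  Latitude: degrees = first 2 digits = 23, minutes = 46.075; 23 + 46.075/60 = 23.7679167
  N → positive
  Longitude: split at 3 digits → 155° and 41.9651′; 155 + 41.9651/60 = 155.6994183
  E → positive
Point 5:
  Lat: split at 2 digits → 88° and 36.55908′; 88 + 36.55908/60 = 88.6093180
  S ⇒ negate
  Lon: degrees = first 3 digits = 148, minutes = 2.386; 148 + 2.386/60 = 148.0397667
  W → negative
Point 6:
  Latitude: split at 2 digits → 89° and 42.68576′; 89 + 42.68576/60 = 89.7114293
  S ⇒ negate
  λ: degrees = first 3 digits = 103, minutes = 58.5584; 103 + 58.5584/60 = 103.9759733
  W → negative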